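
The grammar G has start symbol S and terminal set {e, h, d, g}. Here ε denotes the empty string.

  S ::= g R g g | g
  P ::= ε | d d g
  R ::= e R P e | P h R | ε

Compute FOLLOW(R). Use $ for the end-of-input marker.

{d, e, g}

FIRST(S): from S::=g R g g we get {g}; from S::=g we get {g}. So FIRST(S) = {g}.
FIRST(P): from P::=ε we get {ε}; from P::=d d g we get {d}. So FIRST(P) = {ε, d}.
FIRST(R): from R::=e R P e we get {e}; from R::=P h R we get {d, h}; from R::=ε we get {ε}. So FIRST(R) = {ε, d, e, h}.
FOLLOW(S) includes $ since S is the start symbol.
FOLLOW(S): S appears on no right-hand side. Thus FOLLOW(S) = {$}.
FOLLOW(P): in R::=e R P e, P is followed by e with FIRST {e}; in R::=P h R, P is followed by h R with FIRST {h}. Thus FOLLOW(P) = {e, h}.
FOLLOW(R): in S::=g R g g, R is followed by g g with FIRST {g}; in R::=e R P e, R is followed by P e with FIRST {d, e}; in R::=P h R, the suffix after R is empty (adds nothing new). Thus FOLLOW(R) = {d, e, g}.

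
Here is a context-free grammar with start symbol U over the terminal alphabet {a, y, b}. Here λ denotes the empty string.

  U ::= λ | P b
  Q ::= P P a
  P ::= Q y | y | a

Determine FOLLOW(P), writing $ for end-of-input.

FIRST(U): from U::=λ we get {λ}; from U::=P b we get {a, y}. So FIRST(U) = {λ, a, y}.
FIRST(Q): from Q::=P P a we get {a, y}. So FIRST(Q) = {a, y}.
FIRST(P): from P::=Q y we get {a, y}; from P::=y we get {y}; from P::=a we get {a}. So FIRST(P) = {a, y}.
FOLLOW(U) includes $ since U is the start symbol.
FOLLOW(U): U appears on no right-hand side. Thus FOLLOW(U) = {$}.
FOLLOW(Q): in P::=Q y, Q is followed by y with FIRST {y}. Thus FOLLOW(Q) = {y}.
FOLLOW(P): in U::=P b, P is followed by b with FIRST {b}; in Q::=P P a (occurrence 1), P is followed by P a with FIRST {a, y}; in Q::=P P a (occurrence 2), P is followed by a with FIRST {a}. Thus FOLLOW(P) = {a, b, y}.

{a, b, y}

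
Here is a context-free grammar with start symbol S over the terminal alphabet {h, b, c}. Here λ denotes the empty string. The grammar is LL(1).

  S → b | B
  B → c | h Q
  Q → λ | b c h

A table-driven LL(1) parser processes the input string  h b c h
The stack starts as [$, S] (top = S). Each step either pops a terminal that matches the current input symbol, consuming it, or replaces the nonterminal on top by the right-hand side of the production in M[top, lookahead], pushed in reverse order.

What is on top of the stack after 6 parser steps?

h

     Stack    Input      Action
  1  $ S      h b c h $  expand S → B
  2  $ B      h b c h $  expand B → h Q
  3  $ Q h    h b c h $  match h
  4  $ Q      b c h $    expand Q → b c h
  5  $ h c b  b c h $    match b
  6  $ h c    c h $      match c
Stack after step 6: $ h (top = h).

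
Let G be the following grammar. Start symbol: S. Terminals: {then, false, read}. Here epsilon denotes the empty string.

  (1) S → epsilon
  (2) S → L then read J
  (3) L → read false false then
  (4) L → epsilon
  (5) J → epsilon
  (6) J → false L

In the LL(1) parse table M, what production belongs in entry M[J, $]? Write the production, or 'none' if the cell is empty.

FIRST(L): from L→read false false then we get {read}; from L→epsilon we get {epsilon}. So FIRST(L) = {epsilon, read}.
FIRST(J): from J→epsilon we get {epsilon}; from J→false L we get {false}. So FIRST(J) = {epsilon, false}.
FIRST(S): from S→epsilon we get {epsilon}; from S→L then read J we get {read, then}. So FIRST(S) = {epsilon, read, then}.
FOLLOW(S) includes $ since S is the start symbol.
FOLLOW(S): S appears on no right-hand side. Thus FOLLOW(S) = {$}.
FOLLOW(J): in S→L then read J, the suffix after J is empty, so FOLLOW(J) ⊇ FOLLOW(S) = {$}. Thus FOLLOW(J) = {$}.
For J → epsilon: FIRST(epsilon) = {epsilon}, so it goes in M[J, t] for t ∈ {}; since epsilon ∈ FIRST, also for every t ∈ FOLLOW(J) = {$}.
For J → false L: FIRST(false L) = {false}, so it goes in M[J, t] for t ∈ {false}.

J → epsilon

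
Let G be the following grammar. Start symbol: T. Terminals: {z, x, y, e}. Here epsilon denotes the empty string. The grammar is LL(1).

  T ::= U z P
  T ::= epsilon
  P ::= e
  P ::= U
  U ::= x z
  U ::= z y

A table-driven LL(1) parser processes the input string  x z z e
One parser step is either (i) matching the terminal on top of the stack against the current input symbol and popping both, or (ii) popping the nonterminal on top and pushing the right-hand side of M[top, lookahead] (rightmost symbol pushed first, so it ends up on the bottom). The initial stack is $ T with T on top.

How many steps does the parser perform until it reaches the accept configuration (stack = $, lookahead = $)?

step 1: stack=$ T  input=x z z e $  — expand T ::= U z P
step 2: stack=$ P z U  input=x z z e $  — expand U ::= x z
step 3: stack=$ P z z x  input=x z z e $  — match x
step 4: stack=$ P z z  input=z z e $  — match z
step 5: stack=$ P z  input=z e $  — match z
step 6: stack=$ P  input=e $  — expand P ::= e
step 7: stack=$ e  input=e $  — match e
Accept reached after 7 steps.

7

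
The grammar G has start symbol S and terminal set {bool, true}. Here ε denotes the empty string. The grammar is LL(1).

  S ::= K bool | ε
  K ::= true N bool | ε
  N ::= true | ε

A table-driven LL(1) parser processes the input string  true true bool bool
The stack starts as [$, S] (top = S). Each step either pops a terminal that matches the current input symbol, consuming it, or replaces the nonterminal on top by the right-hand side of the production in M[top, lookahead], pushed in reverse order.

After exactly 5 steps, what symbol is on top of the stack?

bool

     Stack               Input                  Action
  1  $ S                 true true bool bool $  expand S ::= K bool
  2  $ bool K            true true bool bool $  expand K ::= true N bool
  3  $ bool bool N true  true true bool bool $  match true
  4  $ bool bool N       true bool bool $       expand N ::= true
  5  $ bool bool true    true bool bool $       match true
Stack after step 5: $ bool bool (top = bool).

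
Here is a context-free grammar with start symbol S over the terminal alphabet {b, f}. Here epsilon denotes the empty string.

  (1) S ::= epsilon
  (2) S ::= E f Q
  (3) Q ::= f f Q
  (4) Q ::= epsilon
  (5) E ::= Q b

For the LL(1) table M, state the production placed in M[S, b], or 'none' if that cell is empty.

FIRST(Q): from Q::=f f Q we get {f}; from Q::=epsilon we get {epsilon}. So FIRST(Q) = {epsilon, f}.
FIRST(E): from E::=Q b we get {b, f}. So FIRST(E) = {b, f}.
FIRST(S): from S::=epsilon we get {epsilon}; from S::=E f Q we get {b, f}. So FIRST(S) = {epsilon, b, f}.
FOLLOW(S) includes $ since S is the start symbol.
FOLLOW(S): S appears on no right-hand side. Thus FOLLOW(S) = {$}.
For S ::= epsilon: FIRST(epsilon) = {epsilon}, so it goes in M[S, t] for t ∈ {}; since epsilon ∈ FIRST, also for every t ∈ FOLLOW(S) = {$}.
For S ::= E f Q: FIRST(E f Q) = {b, f}, so it goes in M[S, t] for t ∈ {b, f}.

S ::= E f Q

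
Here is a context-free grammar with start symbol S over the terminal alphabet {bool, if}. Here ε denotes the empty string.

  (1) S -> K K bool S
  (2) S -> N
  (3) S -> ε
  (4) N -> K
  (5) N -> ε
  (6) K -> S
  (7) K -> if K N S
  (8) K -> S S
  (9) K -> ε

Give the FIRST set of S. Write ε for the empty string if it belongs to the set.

FIRST(S): from S->K K bool S we get {bool, if}; from S->N we get {ε, bool, if}; from S->ε we get {ε}. So FIRST(S) = {ε, bool, if}.
FIRST(K): from K->S we get {ε, bool, if}; from K->if K N S we get {if}; from K->S S we get {ε, bool, if}; from K->ε we get {ε}. So FIRST(K) = {ε, bool, if}.
FIRST(N): from N->K we get {ε, bool, if}; from N->ε we get {ε}. So FIRST(N) = {ε, bool, if}.

{ε, bool, if}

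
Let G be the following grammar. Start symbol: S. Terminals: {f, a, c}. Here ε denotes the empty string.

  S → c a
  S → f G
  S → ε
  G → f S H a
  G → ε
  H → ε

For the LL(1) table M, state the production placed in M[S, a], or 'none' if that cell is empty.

FIRST(S): from S→c a we get {c}; from S→f G we get {f}; from S→ε we get {ε}. So FIRST(S) = {ε, c, f}.
FIRST(G): from G→f S H a we get {f}; from G→ε we get {ε}. So FIRST(G) = {ε, f}.
FIRST(H): from H→ε we get {ε}. So FIRST(H) = {ε}.
FOLLOW(S) includes $ since S is the start symbol.
FOLLOW(S): in G→f S H a, S is followed by H a with FIRST {a}. Thus FOLLOW(S) = {$, a}.
For S → c a: FIRST(c a) = {c}, so it goes in M[S, t] for t ∈ {c}.
For S → f G: FIRST(f G) = {f}, so it goes in M[S, t] for t ∈ {f}.
For S → ε: FIRST(ε) = {ε}, so it goes in M[S, t] for t ∈ {}; since ε ∈ FIRST, also for every t ∈ FOLLOW(S) = {$, a}.

S → ε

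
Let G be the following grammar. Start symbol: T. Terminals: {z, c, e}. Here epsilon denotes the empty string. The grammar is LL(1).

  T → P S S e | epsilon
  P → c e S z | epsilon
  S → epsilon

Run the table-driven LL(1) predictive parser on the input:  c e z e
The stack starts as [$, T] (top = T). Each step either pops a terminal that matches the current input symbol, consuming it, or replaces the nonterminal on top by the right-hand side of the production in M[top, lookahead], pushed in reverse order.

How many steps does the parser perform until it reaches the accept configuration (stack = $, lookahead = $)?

9

step 1: stack=$ T  input=c e z e $  — expand T → P S S e
step 2: stack=$ e S S P  input=c e z e $  — expand P → c e S z
step 3: stack=$ e S S z S e c  input=c e z e $  — match c
step 4: stack=$ e S S z S e  input=e z e $  — match e
step 5: stack=$ e S S z S  input=z e $  — expand S → epsilon
step 6: stack=$ e S S z  input=z e $  — match z
step 7: stack=$ e S S  input=e $  — expand S → epsilon
step 8: stack=$ e S  input=e $  — expand S → epsilon
step 9: stack=$ e  input=e $  — match e
Accept reached after 9 steps.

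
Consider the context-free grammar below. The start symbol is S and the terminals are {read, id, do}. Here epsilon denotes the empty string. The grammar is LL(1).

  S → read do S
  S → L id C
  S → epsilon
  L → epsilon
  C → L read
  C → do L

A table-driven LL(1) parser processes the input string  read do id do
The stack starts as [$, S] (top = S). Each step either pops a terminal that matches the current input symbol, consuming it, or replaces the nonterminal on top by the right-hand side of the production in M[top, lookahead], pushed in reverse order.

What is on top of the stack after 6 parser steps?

C

step 1: stack=$ S  input=read do id do $  — expand S → read do S
step 2: stack=$ S do read  input=read do id do $  — match read
step 3: stack=$ S do  input=do id do $  — match do
step 4: stack=$ S  input=id do $  — expand S → L id C
step 5: stack=$ C id L  input=id do $  — expand L → epsilon
step 6: stack=$ C id  input=id do $  — match id
Stack after step 6: $ C (top = C).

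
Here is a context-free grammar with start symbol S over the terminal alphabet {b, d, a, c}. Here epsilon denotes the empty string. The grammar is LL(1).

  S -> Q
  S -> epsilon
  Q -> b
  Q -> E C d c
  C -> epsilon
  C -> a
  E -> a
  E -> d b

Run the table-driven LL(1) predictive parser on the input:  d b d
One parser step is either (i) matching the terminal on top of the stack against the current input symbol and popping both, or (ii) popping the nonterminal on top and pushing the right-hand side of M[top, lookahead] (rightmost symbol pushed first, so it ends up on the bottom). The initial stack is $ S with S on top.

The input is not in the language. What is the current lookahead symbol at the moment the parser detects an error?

step 1: stack=$ S  input=d b d $  — expand S -> Q
step 2: stack=$ Q  input=d b d $  — expand Q -> E C d c
step 3: stack=$ c d C E  input=d b d $  — expand E -> d b
step 4: stack=$ c d C b d  input=d b d $  — match d
step 5: stack=$ c d C b  input=b d $  — match b
step 6: stack=$ c d C  input=d $  — expand C -> epsilon
step 7: stack=$ c d  input=d $  — match d
step 8: stack=$ c  input=$  — error: top is terminal c but lookahead is $

$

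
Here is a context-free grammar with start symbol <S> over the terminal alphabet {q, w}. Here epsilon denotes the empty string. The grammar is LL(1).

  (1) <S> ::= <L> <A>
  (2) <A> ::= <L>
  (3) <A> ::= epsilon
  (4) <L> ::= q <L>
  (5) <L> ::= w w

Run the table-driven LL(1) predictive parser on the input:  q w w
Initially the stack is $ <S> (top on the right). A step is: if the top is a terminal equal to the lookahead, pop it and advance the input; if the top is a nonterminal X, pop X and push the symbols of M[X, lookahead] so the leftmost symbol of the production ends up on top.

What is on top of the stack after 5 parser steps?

w

step 1: stack=$ <S>  input=q w w $  — expand <S> ::= <L> <A>
step 2: stack=$ <A> <L>  input=q w w $  — expand <L> ::= q <L>
step 3: stack=$ <A> <L> q  input=q w w $  — match q
step 4: stack=$ <A> <L>  input=w w $  — expand <L> ::= w w
step 5: stack=$ <A> w w  input=w w $  — match w
Stack after step 5: $ <A> w (top = w).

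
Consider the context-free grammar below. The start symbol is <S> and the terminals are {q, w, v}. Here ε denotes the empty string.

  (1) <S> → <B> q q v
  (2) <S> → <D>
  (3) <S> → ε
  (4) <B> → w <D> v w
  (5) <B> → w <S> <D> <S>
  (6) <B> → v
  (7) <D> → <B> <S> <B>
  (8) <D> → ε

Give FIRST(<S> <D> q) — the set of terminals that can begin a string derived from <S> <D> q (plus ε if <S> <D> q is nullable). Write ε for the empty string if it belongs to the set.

FIRST(<B>) = {v, w}
FIRST(<D>) = {ε, v, w}  (via <B> <S> <B>)
FIRST(<S>) = {ε, v, w}  (via <B> q q v, <D>)
FIRST(<S> <D> q): take FIRST of each symbol in turn, carrying on past any symbol whose FIRST contains ε; result {q, v, w}.

{q, v, w}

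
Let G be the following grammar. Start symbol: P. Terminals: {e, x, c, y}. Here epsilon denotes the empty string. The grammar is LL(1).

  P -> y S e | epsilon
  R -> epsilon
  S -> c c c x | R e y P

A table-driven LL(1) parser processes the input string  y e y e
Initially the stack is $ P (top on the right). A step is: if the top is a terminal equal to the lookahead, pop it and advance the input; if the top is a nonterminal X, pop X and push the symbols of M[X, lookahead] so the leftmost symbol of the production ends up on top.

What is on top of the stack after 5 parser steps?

y

step 1: stack=$ P  input=y e y e $  — expand P -> y S e
step 2: stack=$ e S y  input=y e y e $  — match y
step 3: stack=$ e S  input=e y e $  — expand S -> R e y P
step 4: stack=$ e P y e R  input=e y e $  — expand R -> epsilon
step 5: stack=$ e P y e  input=e y e $  — match e
Stack after step 5: $ e P y (top = y).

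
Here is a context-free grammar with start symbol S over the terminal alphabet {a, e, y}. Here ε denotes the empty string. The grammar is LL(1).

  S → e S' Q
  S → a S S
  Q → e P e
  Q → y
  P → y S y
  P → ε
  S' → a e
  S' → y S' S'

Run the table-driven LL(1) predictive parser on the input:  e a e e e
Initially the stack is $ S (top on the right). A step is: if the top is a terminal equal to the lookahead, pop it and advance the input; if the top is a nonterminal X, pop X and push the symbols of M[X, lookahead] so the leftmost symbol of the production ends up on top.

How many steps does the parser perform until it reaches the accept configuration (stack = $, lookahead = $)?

     Stack     Input        Action
  1  $ S       e a e e e $  expand S → e S' Q
  2  $ Q S' e  e a e e e $  match e
  3  $ Q S'    a e e e $    expand S' → a e
  4  $ Q e a   a e e e $    match a
  5  $ Q e     e e e $      match e
  6  $ Q       e e $        expand Q → e P e
  7  $ e P e   e e $        match e
  8  $ e P     e $          expand P → ε
  9  $ e       e $          match e
Accept reached after 9 steps.

9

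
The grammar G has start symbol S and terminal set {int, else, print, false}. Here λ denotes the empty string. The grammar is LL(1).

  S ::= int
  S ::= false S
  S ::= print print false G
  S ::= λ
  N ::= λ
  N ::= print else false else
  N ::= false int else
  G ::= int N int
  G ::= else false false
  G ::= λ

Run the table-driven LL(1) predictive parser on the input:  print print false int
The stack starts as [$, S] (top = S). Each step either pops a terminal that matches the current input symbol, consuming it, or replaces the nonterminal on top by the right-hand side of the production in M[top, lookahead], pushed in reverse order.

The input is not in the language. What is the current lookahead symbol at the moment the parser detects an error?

     Stack                  Input                    Action
  1  $ S                    print print false int $  expand S ::= print print false G
  2  $ G false print print  print print false int $  match print
  3  $ G false print        print false int $        match print
  4  $ G false              false int $              match false
  5  $ G                    int $                    expand G ::= int N int
  6  $ int N int            int $                    match int
  7  $ int N                $                        error: M[N, $] is empty

$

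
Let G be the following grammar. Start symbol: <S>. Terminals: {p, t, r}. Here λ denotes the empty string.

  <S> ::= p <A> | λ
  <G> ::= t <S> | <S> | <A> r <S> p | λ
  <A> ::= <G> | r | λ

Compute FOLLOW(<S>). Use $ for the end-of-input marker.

FIRST(<S>) = {λ, p}
FIRST(<G>) = {λ, p, r, t}  (via <S>, <A> r <S> p)
FIRST(<A>) = {λ, p, r, t}  (via <G>)
FOLLOW(<S>) includes $ since <S> is the start symbol.
FOLLOW(<S>): in <G>::=t <S>, the suffix after <S> is empty, so FOLLOW(<S>) ⊇ FOLLOW(<G>) = {$, p, r}; in <G>::=<S>, the suffix after <S> is empty, so FOLLOW(<S>) ⊇ FOLLOW(<G>) = {$, p, r}; in <G>::=<A> r <S> p, <S> is followed by p with FIRST {p}. Thus FOLLOW(<S>) = {$, p, r}.
FOLLOW(<A>): in <S>::=p <A>, the suffix after <A> is empty, so FOLLOW(<A>) ⊇ FOLLOW(<S>) = {$, p, r}; in <G>::=<A> r <S> p, <A> is followed by r <S> p with FIRST {r}. Thus FOLLOW(<A>) = {$, p, r}.
FOLLOW(<G>): in <A>::=<G>, the suffix after <G> is empty, so FOLLOW(<G>) ⊇ FOLLOW(<A>) = {$, p, r}. Thus FOLLOW(<G>) = {$, p, r}.

{$, p, r}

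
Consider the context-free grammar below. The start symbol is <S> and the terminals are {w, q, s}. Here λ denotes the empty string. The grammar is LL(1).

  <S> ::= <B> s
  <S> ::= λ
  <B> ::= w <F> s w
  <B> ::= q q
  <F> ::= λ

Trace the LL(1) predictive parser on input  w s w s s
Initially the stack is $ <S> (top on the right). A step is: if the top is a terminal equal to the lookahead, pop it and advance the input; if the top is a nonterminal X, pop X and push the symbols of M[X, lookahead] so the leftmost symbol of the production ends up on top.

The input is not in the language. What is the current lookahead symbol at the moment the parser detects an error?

step 1: stack=$ <S>  input=w s w s s $  — expand <S> ::= <B> s
step 2: stack=$ s <B>  input=w s w s s $  — expand <B> ::= w <F> s w
step 3: stack=$ s w s <F> w  input=w s w s s $  — match w
step 4: stack=$ s w s <F>  input=s w s s $  — expand <F> ::= λ
step 5: stack=$ s w s  input=s w s s $  — match s
step 6: stack=$ s w  input=w s s $  — match w
step 7: stack=$ s  input=s s $  — match s
step 8: stack=$  input=s $  — error: stack empty but input remains

s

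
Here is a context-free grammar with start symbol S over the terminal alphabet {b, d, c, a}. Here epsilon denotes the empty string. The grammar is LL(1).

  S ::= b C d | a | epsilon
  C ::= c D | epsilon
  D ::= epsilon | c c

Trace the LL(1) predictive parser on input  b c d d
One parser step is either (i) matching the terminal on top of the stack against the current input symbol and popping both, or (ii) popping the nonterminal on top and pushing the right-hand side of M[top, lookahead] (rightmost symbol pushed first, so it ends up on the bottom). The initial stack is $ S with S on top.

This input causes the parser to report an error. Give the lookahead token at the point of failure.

d

step 1: stack=$ S  input=b c d d $  — expand S ::= b C d
step 2: stack=$ d C b  input=b c d d $  — match b
step 3: stack=$ d C  input=c d d $  — expand C ::= c D
step 4: stack=$ d D c  input=c d d $  — match c
step 5: stack=$ d D  input=d d $  — expand D ::= epsilon
step 6: stack=$ d  input=d d $  — match d
step 7: stack=$  input=d $  — error: stack empty but input remains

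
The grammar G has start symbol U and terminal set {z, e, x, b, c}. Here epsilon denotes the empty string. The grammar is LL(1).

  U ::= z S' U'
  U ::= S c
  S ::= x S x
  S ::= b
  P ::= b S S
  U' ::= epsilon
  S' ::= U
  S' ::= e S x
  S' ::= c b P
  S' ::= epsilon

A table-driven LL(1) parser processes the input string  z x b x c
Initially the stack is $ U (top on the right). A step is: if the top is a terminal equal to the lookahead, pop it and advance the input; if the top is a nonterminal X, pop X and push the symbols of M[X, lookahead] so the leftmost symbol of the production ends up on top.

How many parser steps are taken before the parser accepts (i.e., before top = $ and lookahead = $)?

11

      Stack         Input        Action
   1  $ U           z x b x c $  expand U ::= z S' U'
   2  $ U' S' z     z x b x c $  match z
   3  $ U' S'       x b x c $    expand S' ::= U
   4  $ U' U        x b x c $    expand U ::= S c
   5  $ U' c S      x b x c $    expand S ::= x S x
   6  $ U' c x S x  x b x c $    match x
   7  $ U' c x S    b x c $      expand S ::= b
   8  $ U' c x b    b x c $      match b
   9  $ U' c x      x c $        match x
  10  $ U' c        c $          match c
  11  $ U'          $            expand U' ::= epsilon
Accept reached after 11 steps.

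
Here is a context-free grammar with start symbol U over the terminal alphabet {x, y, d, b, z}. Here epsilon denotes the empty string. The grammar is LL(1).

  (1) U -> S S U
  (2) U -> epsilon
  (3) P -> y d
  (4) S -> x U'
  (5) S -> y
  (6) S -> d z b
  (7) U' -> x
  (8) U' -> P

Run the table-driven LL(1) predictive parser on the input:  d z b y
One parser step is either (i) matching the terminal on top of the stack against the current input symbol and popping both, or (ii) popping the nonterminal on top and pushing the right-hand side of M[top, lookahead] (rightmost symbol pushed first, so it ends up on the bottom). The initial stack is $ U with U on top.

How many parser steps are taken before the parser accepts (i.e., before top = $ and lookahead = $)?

8

step 1: stack=$ U  input=d z b y $  — expand U -> S S U
step 2: stack=$ U S S  input=d z b y $  — expand S -> d z b
step 3: stack=$ U S b z d  input=d z b y $  — match d
step 4: stack=$ U S b z  input=z b y $  — match z
step 5: stack=$ U S b  input=b y $  — match b
step 6: stack=$ U S  input=y $  — expand S -> y
step 7: stack=$ U y  input=y $  — match y
step 8: stack=$ U  input=$  — expand U -> epsilon
Accept reached after 8 steps.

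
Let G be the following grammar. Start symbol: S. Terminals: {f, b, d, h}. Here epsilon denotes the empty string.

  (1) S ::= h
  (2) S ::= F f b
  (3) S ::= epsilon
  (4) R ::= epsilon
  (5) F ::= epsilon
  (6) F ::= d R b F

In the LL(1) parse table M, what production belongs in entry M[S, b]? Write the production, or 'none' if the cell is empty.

none

FIRST(R) = {epsilon}
FIRST(F) = {epsilon, d}
FIRST(S) = {epsilon, d, f, h}  (via F f b)
FOLLOW(S) includes $ since S is the start symbol.
FOLLOW(S): S appears on no right-hand side. Thus FOLLOW(S) = {$}.
For S ::= h: FIRST(h) = {h}, so it goes in M[S, t] for t ∈ {h}.
For S ::= F f b: FIRST(F f b) = {d, f}, so it goes in M[S, t] for t ∈ {d, f}.
For S ::= epsilon: FIRST(epsilon) = {epsilon}, so it goes in M[S, t] for t ∈ {}; since epsilon ∈ FIRST, also for every t ∈ FOLLOW(S) = {$}.
None of these place a production in M[S, b].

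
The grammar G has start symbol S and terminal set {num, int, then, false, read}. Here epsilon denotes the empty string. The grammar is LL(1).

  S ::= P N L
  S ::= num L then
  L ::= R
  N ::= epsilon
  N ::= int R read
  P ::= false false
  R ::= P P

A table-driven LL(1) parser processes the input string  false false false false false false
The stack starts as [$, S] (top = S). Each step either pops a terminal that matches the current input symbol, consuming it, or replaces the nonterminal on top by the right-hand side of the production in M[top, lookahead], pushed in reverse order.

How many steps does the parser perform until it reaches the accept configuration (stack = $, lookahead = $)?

13

step 1: stack=$ S  input=false false false false false false $  — expand S ::= P N L
step 2: stack=$ L N P  input=false false false false false false $  — expand P ::= false false
step 3: stack=$ L N false false  input=false false false false false false $  — match false
step 4: stack=$ L N false  input=false false false false false $  — match false
step 5: stack=$ L N  input=false false false false $  — expand N ::= epsilon
step 6: stack=$ L  input=false false false false $  — expand L ::= R
step 7: stack=$ R  input=false false false false $  — expand R ::= P P
step 8: stack=$ P P  input=false false false false $  — expand P ::= false false
step 9: stack=$ P false false  input=false false false false $  — match false
step 10: stack=$ P false  input=false false false $  — match false
step 11: stack=$ P  input=false false $  — expand P ::= false false
step 12: stack=$ false false  input=false false $  — match false
step 13: stack=$ false  input=false $  — match false
Accept reached after 13 steps.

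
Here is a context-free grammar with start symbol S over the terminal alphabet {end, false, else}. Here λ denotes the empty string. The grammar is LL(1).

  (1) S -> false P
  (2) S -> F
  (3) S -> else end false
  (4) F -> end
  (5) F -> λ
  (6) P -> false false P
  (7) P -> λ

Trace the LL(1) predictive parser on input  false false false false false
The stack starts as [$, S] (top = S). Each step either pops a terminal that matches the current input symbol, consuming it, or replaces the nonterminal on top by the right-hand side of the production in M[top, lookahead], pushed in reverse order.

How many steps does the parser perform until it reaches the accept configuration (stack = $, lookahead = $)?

9

step 1: stack=$ S  input=false false false false false $  — expand S -> false P
step 2: stack=$ P false  input=false false false false false $  — match false
step 3: stack=$ P  input=false false false false $  — expand P -> false false P
step 4: stack=$ P false false  input=false false false false $  — match false
step 5: stack=$ P false  input=false false false $  — match false
step 6: stack=$ P  input=false false $  — expand P -> false false P
step 7: stack=$ P false false  input=false false $  — match false
step 8: stack=$ P false  input=false $  — match false
step 9: stack=$ P  input=$  — expand P -> λ
Accept reached after 9 steps.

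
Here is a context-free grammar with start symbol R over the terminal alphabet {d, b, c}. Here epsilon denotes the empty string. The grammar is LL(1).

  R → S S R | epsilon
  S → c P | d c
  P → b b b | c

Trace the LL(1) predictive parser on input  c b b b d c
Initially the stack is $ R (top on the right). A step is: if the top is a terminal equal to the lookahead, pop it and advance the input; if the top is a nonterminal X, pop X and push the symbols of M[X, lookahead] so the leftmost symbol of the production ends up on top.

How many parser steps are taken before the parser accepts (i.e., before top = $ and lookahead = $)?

step 1: stack=$ R  input=c b b b d c $  — expand R → S S R
step 2: stack=$ R S S  input=c b b b d c $  — expand S → c P
step 3: stack=$ R S P c  input=c b b b d c $  — match c
step 4: stack=$ R S P  input=b b b d c $  — expand P → b b b
step 5: stack=$ R S b b b  input=b b b d c $  — match b
step 6: stack=$ R S b b  input=b b d c $  — match b
step 7: stack=$ R S b  input=b d c $  — match b
step 8: stack=$ R S  input=d c $  — expand S → d c
step 9: stack=$ R c d  input=d c $  — match d
step 10: stack=$ R c  input=c $  — match c
step 11: stack=$ R  input=$  — expand R → epsilon
Accept reached after 11 steps.

11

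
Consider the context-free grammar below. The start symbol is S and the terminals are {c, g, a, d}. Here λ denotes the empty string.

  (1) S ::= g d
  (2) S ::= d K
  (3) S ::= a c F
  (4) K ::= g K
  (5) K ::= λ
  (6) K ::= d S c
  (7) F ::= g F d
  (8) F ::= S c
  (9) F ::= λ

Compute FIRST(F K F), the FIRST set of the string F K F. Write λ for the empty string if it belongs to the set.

FIRST(S) = {a, d, g}
FIRST(K) = {λ, d, g}
FIRST(F) = {λ, a, d, g}  (via S c)
FIRST(F K F): take FIRST of each symbol in turn, carrying on past any symbol whose FIRST contains λ; result {λ, a, d, g}.

{λ, a, d, g}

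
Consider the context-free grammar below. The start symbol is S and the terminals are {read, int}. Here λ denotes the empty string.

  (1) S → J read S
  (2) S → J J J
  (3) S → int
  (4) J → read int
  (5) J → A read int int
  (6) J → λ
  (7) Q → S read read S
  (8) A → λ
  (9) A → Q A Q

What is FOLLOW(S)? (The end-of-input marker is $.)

FIRST(S) = {λ, int, read}  (via J read S, J J J)
FIRST(Q) = {int, read}  (via S read read S)
FIRST(A) = {λ, int, read}  (via Q A Q)
FIRST(J) = {λ, int, read}  (via A read int int)
FOLLOW(S) includes $ since S is the start symbol.
FOLLOW(A): in J→A read int int, A is followed by read int int with FIRST {read}; in A→Q A Q, A is followed by Q with FIRST {int, read}. Thus FOLLOW(A) = {int, read}.
FOLLOW(Q): in A→Q A Q (occurrence 1), Q is followed by A Q with FIRST {int, read}; in A→Q A Q (occurrence 2), the suffix after Q is empty, so FOLLOW(Q) ⊇ FOLLOW(A) = {int, read}. Thus FOLLOW(Q) = {int, read}.
FOLLOW(S): in S→J read S, the suffix after S is empty (adds nothing new); in Q→S read read S (occurrence 1), S is followed by read read S with FIRST {read}; in Q→S read read S (occurrence 2), the suffix after S is empty, so FOLLOW(S) ⊇ FOLLOW(Q) = {int, read}. Thus FOLLOW(S) = {$, int, read}.
FOLLOW(J): in S→J read S, J is followed by read S with FIRST {read}; in S→J J J (occurrence 1), J is followed by J J with FIRST {λ, int, read}; in S→J J J (occurrence 1), the suffix after J is nullable, so FOLLOW(J) ⊇ FOLLOW(S) = {$, int, read}; in S→J J J (occurrence 2), J is followed by J with FIRST {λ, int, read}; in S→J J J (occurrence 2), the suffix after J is nullable, so FOLLOW(J) ⊇ FOLLOW(S) = {$, int, read}; in S→J J J (occurrence 3), the suffix after J is empty, so FOLLOW(J) ⊇ FOLLOW(S) = {$, int, read}. Thus FOLLOW(J) = {$, int, read}.

{$, int, read}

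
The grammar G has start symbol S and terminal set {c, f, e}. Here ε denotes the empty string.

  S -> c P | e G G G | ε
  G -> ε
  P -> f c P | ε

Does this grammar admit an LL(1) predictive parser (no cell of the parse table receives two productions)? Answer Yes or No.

Yes

FIRST(S) = {ε, c, e}
FIRST(G) = {ε}
FIRST(P) = {ε, f}
FOLLOW(S) = {$}
FOLLOW(G) = {$}
FOLLOW(P) = {$}
Each cell of M receives at most one production.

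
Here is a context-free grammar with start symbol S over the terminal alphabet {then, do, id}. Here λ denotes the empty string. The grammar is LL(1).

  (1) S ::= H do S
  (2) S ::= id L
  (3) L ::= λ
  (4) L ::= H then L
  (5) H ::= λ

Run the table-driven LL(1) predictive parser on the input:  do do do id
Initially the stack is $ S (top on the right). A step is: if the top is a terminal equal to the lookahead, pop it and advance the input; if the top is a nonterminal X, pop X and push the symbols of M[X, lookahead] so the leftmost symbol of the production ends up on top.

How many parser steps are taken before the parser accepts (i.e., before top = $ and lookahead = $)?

step 1: stack=$ S  input=do do do id $  — expand S ::= H do S
step 2: stack=$ S do H  input=do do do id $  — expand H ::= λ
step 3: stack=$ S do  input=do do do id $  — match do
step 4: stack=$ S  input=do do id $  — expand S ::= H do S
step 5: stack=$ S do H  input=do do id $  — expand H ::= λ
step 6: stack=$ S do  input=do do id $  — match do
step 7: stack=$ S  input=do id $  — expand S ::= H do S
step 8: stack=$ S do H  input=do id $  — expand H ::= λ
step 9: stack=$ S do  input=do id $  — match do
step 10: stack=$ S  input=id $  — expand S ::= id L
step 11: stack=$ L id  input=id $  — match id
step 12: stack=$ L  input=$  — expand L ::= λ
Accept reached after 12 steps.

12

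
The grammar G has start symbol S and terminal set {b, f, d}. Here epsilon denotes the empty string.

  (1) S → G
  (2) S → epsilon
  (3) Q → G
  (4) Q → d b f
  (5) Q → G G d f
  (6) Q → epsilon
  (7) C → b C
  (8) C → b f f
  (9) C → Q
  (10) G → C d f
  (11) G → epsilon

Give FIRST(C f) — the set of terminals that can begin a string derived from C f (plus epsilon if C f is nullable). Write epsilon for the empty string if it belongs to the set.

{b, d, f}

FIRST(S): from S→G we get {epsilon, b, d}; from S→epsilon we get {epsilon}. So FIRST(S) = {epsilon, b, d}.
FIRST(Q): from Q→G we get {epsilon, b, d}; from Q→d b f we get {d}; from Q→G G d f we get {b, d}; from Q→epsilon we get {epsilon}. So FIRST(Q) = {epsilon, b, d}.
FIRST(C): from C→b C we get {b}; from C→b f f we get {b}; from C→Q we get {epsilon, b, d}. So FIRST(C) = {epsilon, b, d}.
FIRST(G): from G→C d f we get {b, d}; from G→epsilon we get {epsilon}. So FIRST(G) = {epsilon, b, d}.
FIRST(C f): take FIRST of each symbol in turn, carrying on past any symbol whose FIRST contains epsilon; result {b, d, f}.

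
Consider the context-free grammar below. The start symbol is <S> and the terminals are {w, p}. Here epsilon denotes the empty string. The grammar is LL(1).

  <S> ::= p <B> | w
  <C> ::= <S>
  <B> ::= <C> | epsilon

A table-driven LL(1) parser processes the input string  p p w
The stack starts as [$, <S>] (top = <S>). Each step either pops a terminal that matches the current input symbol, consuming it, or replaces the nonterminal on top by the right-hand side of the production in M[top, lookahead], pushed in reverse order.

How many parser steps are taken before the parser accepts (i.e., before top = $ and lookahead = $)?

      Stack    Input    Action
   1  $ <S>    p p w $  expand <S> ::= p <B>
   2  $ <B> p  p p w $  match p
   3  $ <B>    p w $    expand <B> ::= <C>
   4  $ <C>    p w $    expand <C> ::= <S>
   5  $ <S>    p w $    expand <S> ::= p <B>
   6  $ <B> p  p w $    match p
   7  $ <B>    w $      expand <B> ::= <C>
   8  $ <C>    w $      expand <C> ::= <S>
   9  $ <S>    w $      expand <S> ::= w
  10  $ w      w $      match w
Accept reached after 10 steps.

10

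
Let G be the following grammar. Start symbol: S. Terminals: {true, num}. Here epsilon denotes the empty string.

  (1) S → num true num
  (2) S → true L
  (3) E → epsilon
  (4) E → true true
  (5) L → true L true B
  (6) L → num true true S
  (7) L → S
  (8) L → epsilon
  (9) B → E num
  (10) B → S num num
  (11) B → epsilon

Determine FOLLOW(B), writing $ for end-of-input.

FIRST(S) = {num, true}
FIRST(E) = {epsilon, true}
FIRST(L) = {epsilon, num, true}  (via S)
FIRST(B) = {epsilon, num, true}  (via E num, S num num)
FOLLOW(S) includes $ since S is the start symbol.
FOLLOW(E): in B→E num, E is followed by num with FIRST {num}. Thus FOLLOW(E) = {num}.
FOLLOW(S): in L→num true true S, the suffix after S is empty, so FOLLOW(S) ⊇ FOLLOW(L) = {$, num, true}; in L→S, the suffix after S is empty, so FOLLOW(S) ⊇ FOLLOW(L) = {$, num, true}; in B→S num num, S is followed by num num with FIRST {num}. Thus FOLLOW(S) = {$, num, true}.
FOLLOW(L): in S→true L, the suffix after L is empty, so FOLLOW(L) ⊇ FOLLOW(S) = {$, num, true}; in L→true L true B, L is followed by true B with FIRST {true}. Thus FOLLOW(L) = {$, num, true}.
FOLLOW(B): in L→true L true B, the suffix after B is empty, so FOLLOW(B) ⊇ FOLLOW(L) = {$, num, true}. Thus FOLLOW(B) = {$, num, true}.

{$, num, true}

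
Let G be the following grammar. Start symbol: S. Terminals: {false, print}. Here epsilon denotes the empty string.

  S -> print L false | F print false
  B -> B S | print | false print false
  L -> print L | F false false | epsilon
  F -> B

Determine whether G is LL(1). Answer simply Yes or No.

No

FIRST(S) = {false, print}
FIRST(B) = {false, print}
FIRST(L) = {epsilon, false, print}
FIRST(F) = {false, print}
FOLLOW(S) = {$, false, print}
FOLLOW(B) = {false, print}
FOLLOW(L) = {false}
FOLLOW(F) = {false, print}
Cell M[B, false] receives both B -> B S and B -> false print false — the grammar is not LL(1).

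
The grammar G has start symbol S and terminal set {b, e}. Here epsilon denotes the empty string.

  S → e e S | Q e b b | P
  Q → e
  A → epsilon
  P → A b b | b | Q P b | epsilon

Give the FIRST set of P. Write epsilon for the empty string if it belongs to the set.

FIRST(Q): from Q→e we get {e}. So FIRST(Q) = {e}.
FIRST(A): from A→epsilon we get {epsilon}. So FIRST(A) = {epsilon}.
FIRST(P): from P→A b b we get {b}; from P→b we get {b}; from P→Q P b we get {e}; from P→epsilon we get {epsilon}. So FIRST(P) = {epsilon, b, e}.
FIRST(S): from S→e e S we get {e}; from S→Q e b b we get {e}; from S→P we get {epsilon, b, e}. So FIRST(S) = {epsilon, b, e}.

{epsilon, b, e}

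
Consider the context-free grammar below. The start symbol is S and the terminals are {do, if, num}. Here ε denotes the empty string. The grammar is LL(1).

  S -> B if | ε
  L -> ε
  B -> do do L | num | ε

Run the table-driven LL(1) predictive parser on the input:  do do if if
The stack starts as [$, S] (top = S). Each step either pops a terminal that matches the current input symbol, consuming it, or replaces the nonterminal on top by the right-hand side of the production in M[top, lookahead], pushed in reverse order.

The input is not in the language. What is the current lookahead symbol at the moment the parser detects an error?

step 1: stack=$ S  input=do do if if $  — expand S -> B if
step 2: stack=$ if B  input=do do if if $  — expand B -> do do L
step 3: stack=$ if L do do  input=do do if if $  — match do
step 4: stack=$ if L do  input=do if if $  — match do
step 5: stack=$ if L  input=if if $  — expand L -> ε
step 6: stack=$ if  input=if if $  — match if
step 7: stack=$  input=if $  — error: stack empty but input remains

if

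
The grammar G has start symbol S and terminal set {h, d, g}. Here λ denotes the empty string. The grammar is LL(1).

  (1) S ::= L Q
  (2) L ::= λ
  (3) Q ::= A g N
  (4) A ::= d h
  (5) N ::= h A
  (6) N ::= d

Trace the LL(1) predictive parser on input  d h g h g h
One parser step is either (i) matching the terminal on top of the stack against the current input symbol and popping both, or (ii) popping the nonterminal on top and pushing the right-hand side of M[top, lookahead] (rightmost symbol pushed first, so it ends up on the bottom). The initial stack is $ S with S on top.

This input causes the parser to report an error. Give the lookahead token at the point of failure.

      Stack      Input          Action
   1  $ S        d h g h g h $  expand S ::= L Q
   2  $ Q L      d h g h g h $  expand L ::= λ
   3  $ Q        d h g h g h $  expand Q ::= A g N
   4  $ N g A    d h g h g h $  expand A ::= d h
   5  $ N g h d  d h g h g h $  match d
   6  $ N g h    h g h g h $    match h
   7  $ N g      g h g h $      match g
   8  $ N        h g h $        expand N ::= h A
   9  $ A h      h g h $        match h
  10  $ A        g h $          error: M[A, g] is empty

g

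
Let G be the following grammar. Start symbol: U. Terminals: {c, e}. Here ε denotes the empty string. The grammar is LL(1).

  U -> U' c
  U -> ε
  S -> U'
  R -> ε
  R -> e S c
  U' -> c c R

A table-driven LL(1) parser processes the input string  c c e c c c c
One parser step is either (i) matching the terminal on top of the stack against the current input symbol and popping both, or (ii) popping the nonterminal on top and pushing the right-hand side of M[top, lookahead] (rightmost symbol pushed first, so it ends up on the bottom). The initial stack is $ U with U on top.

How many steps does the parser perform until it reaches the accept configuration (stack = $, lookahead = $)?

13

step 1: stack=$ U  input=c c e c c c c $  — expand U -> U' c
step 2: stack=$ c U'  input=c c e c c c c $  — expand U' -> c c R
step 3: stack=$ c R c c  input=c c e c c c c $  — match c
step 4: stack=$ c R c  input=c e c c c c $  — match c
step 5: stack=$ c R  input=e c c c c $  — expand R -> e S c
step 6: stack=$ c c S e  input=e c c c c $  — match e
step 7: stack=$ c c S  input=c c c c $  — expand S -> U'
step 8: stack=$ c c U'  input=c c c c $  — expand U' -> c c R
step 9: stack=$ c c R c c  input=c c c c $  — match c
step 10: stack=$ c c R c  input=c c c $  — match c
step 11: stack=$ c c R  input=c c $  — expand R -> ε
step 12: stack=$ c c  input=c c $  — match c
step 13: stack=$ c  input=c $  — match c
Accept reached after 13 steps.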